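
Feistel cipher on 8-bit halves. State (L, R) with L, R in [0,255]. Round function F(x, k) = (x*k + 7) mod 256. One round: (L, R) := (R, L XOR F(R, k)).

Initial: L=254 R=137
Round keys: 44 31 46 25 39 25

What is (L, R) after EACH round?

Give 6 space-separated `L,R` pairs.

Round 1 (k=44): L=137 R=109
Round 2 (k=31): L=109 R=179
Round 3 (k=46): L=179 R=92
Round 4 (k=25): L=92 R=176
Round 5 (k=39): L=176 R=139
Round 6 (k=25): L=139 R=42

Answer: 137,109 109,179 179,92 92,176 176,139 139,42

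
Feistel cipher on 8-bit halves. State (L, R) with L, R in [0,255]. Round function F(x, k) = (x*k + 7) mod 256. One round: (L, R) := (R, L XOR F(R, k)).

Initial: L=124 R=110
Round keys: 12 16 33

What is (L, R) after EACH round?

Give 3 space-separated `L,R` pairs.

Answer: 110,83 83,89 89,211

Derivation:
Round 1 (k=12): L=110 R=83
Round 2 (k=16): L=83 R=89
Round 3 (k=33): L=89 R=211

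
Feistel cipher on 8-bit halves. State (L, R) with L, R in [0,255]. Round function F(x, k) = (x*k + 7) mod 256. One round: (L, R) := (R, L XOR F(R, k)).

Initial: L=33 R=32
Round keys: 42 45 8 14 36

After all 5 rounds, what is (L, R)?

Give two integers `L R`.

Round 1 (k=42): L=32 R=102
Round 2 (k=45): L=102 R=213
Round 3 (k=8): L=213 R=201
Round 4 (k=14): L=201 R=208
Round 5 (k=36): L=208 R=142

Answer: 208 142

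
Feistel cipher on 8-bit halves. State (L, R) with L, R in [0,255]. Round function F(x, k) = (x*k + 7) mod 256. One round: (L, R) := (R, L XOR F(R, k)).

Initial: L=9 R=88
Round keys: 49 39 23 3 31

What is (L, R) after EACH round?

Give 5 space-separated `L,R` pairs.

Round 1 (k=49): L=88 R=214
Round 2 (k=39): L=214 R=249
Round 3 (k=23): L=249 R=176
Round 4 (k=3): L=176 R=238
Round 5 (k=31): L=238 R=105

Answer: 88,214 214,249 249,176 176,238 238,105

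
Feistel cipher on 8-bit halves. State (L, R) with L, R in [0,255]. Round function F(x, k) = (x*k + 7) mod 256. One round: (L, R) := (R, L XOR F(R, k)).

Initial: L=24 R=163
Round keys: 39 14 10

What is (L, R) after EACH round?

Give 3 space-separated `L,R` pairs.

Round 1 (k=39): L=163 R=196
Round 2 (k=14): L=196 R=28
Round 3 (k=10): L=28 R=219

Answer: 163,196 196,28 28,219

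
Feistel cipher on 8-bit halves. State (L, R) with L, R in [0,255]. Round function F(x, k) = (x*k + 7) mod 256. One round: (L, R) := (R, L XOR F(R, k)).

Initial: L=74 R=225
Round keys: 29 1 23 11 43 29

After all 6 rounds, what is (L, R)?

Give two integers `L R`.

Answer: 176 165

Derivation:
Round 1 (k=29): L=225 R=206
Round 2 (k=1): L=206 R=52
Round 3 (k=23): L=52 R=125
Round 4 (k=11): L=125 R=82
Round 5 (k=43): L=82 R=176
Round 6 (k=29): L=176 R=165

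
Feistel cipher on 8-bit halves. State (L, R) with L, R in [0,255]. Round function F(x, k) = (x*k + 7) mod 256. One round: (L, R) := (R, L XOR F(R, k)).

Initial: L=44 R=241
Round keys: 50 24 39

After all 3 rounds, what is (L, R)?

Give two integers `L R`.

Round 1 (k=50): L=241 R=53
Round 2 (k=24): L=53 R=14
Round 3 (k=39): L=14 R=28

Answer: 14 28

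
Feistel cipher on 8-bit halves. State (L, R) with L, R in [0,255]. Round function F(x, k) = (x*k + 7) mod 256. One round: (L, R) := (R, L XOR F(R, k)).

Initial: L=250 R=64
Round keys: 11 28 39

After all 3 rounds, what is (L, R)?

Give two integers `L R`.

Round 1 (k=11): L=64 R=61
Round 2 (k=28): L=61 R=243
Round 3 (k=39): L=243 R=49

Answer: 243 49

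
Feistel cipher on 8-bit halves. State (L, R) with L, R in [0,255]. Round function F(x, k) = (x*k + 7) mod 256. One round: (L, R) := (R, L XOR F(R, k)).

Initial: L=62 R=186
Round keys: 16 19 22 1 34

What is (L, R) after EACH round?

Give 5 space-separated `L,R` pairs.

Round 1 (k=16): L=186 R=153
Round 2 (k=19): L=153 R=216
Round 3 (k=22): L=216 R=14
Round 4 (k=1): L=14 R=205
Round 5 (k=34): L=205 R=79

Answer: 186,153 153,216 216,14 14,205 205,79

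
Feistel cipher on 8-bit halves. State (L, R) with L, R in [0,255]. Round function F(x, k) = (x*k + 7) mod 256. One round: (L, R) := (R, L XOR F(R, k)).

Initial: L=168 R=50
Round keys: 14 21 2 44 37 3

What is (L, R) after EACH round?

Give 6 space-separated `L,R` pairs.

Round 1 (k=14): L=50 R=107
Round 2 (k=21): L=107 R=252
Round 3 (k=2): L=252 R=148
Round 4 (k=44): L=148 R=139
Round 5 (k=37): L=139 R=138
Round 6 (k=3): L=138 R=46

Answer: 50,107 107,252 252,148 148,139 139,138 138,46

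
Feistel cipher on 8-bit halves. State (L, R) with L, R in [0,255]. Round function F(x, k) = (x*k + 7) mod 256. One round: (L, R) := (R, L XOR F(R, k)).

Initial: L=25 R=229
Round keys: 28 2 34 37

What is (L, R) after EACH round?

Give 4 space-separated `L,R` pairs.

Round 1 (k=28): L=229 R=10
Round 2 (k=2): L=10 R=254
Round 3 (k=34): L=254 R=201
Round 4 (k=37): L=201 R=234

Answer: 229,10 10,254 254,201 201,234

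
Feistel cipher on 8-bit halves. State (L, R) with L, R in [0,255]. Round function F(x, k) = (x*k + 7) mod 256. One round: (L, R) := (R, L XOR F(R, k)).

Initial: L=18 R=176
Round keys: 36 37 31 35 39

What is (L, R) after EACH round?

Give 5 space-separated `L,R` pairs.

Round 1 (k=36): L=176 R=213
Round 2 (k=37): L=213 R=96
Round 3 (k=31): L=96 R=114
Round 4 (k=35): L=114 R=253
Round 5 (k=39): L=253 R=224

Answer: 176,213 213,96 96,114 114,253 253,224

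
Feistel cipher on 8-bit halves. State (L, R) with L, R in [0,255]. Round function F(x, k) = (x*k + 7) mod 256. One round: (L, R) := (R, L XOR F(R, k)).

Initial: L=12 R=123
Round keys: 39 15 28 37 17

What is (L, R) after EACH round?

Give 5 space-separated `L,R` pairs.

Answer: 123,200 200,196 196,191 191,102 102,114

Derivation:
Round 1 (k=39): L=123 R=200
Round 2 (k=15): L=200 R=196
Round 3 (k=28): L=196 R=191
Round 4 (k=37): L=191 R=102
Round 5 (k=17): L=102 R=114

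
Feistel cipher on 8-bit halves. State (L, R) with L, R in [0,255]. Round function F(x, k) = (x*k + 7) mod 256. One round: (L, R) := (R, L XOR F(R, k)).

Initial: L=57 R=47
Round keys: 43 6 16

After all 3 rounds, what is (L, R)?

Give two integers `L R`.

Round 1 (k=43): L=47 R=213
Round 2 (k=6): L=213 R=42
Round 3 (k=16): L=42 R=114

Answer: 42 114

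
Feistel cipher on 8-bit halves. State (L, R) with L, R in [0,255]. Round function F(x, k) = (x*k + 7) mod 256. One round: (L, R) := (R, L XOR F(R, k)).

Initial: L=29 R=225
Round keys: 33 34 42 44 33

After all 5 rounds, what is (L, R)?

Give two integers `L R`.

Answer: 175 100

Derivation:
Round 1 (k=33): L=225 R=21
Round 2 (k=34): L=21 R=48
Round 3 (k=42): L=48 R=242
Round 4 (k=44): L=242 R=175
Round 5 (k=33): L=175 R=100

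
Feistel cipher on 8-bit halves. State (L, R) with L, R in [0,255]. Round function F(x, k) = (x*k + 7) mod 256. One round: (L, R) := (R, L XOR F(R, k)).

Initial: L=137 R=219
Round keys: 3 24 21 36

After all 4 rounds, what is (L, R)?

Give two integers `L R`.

Answer: 138 43

Derivation:
Round 1 (k=3): L=219 R=17
Round 2 (k=24): L=17 R=68
Round 3 (k=21): L=68 R=138
Round 4 (k=36): L=138 R=43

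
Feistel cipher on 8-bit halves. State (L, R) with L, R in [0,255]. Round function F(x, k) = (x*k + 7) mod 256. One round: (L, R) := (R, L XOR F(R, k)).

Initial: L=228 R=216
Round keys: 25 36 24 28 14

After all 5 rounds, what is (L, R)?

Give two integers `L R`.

Round 1 (k=25): L=216 R=251
Round 2 (k=36): L=251 R=139
Round 3 (k=24): L=139 R=244
Round 4 (k=28): L=244 R=60
Round 5 (k=14): L=60 R=187

Answer: 60 187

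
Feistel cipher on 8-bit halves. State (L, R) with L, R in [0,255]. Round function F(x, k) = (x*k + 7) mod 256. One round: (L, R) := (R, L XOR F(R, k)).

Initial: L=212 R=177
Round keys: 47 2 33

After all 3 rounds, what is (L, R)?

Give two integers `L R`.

Answer: 26 51

Derivation:
Round 1 (k=47): L=177 R=82
Round 2 (k=2): L=82 R=26
Round 3 (k=33): L=26 R=51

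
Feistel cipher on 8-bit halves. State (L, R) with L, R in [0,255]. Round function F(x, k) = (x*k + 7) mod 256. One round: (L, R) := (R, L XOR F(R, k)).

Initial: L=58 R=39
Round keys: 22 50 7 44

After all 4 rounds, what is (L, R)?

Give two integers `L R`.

Round 1 (k=22): L=39 R=91
Round 2 (k=50): L=91 R=234
Round 3 (k=7): L=234 R=54
Round 4 (k=44): L=54 R=165

Answer: 54 165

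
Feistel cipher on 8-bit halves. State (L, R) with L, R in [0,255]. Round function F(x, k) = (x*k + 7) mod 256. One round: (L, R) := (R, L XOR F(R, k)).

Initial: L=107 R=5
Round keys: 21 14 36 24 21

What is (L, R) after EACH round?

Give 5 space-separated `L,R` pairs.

Round 1 (k=21): L=5 R=27
Round 2 (k=14): L=27 R=132
Round 3 (k=36): L=132 R=140
Round 4 (k=24): L=140 R=163
Round 5 (k=21): L=163 R=234

Answer: 5,27 27,132 132,140 140,163 163,234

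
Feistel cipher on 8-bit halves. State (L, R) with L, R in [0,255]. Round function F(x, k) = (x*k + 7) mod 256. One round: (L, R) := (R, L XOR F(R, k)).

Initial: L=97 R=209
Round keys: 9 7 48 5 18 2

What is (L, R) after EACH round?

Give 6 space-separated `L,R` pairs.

Answer: 209,1 1,223 223,214 214,234 234,173 173,139

Derivation:
Round 1 (k=9): L=209 R=1
Round 2 (k=7): L=1 R=223
Round 3 (k=48): L=223 R=214
Round 4 (k=5): L=214 R=234
Round 5 (k=18): L=234 R=173
Round 6 (k=2): L=173 R=139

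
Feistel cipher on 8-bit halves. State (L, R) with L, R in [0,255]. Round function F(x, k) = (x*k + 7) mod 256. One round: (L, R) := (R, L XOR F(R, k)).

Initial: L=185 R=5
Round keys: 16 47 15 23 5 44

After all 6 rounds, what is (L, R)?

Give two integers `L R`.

Round 1 (k=16): L=5 R=238
Round 2 (k=47): L=238 R=188
Round 3 (k=15): L=188 R=229
Round 4 (k=23): L=229 R=38
Round 5 (k=5): L=38 R=32
Round 6 (k=44): L=32 R=161

Answer: 32 161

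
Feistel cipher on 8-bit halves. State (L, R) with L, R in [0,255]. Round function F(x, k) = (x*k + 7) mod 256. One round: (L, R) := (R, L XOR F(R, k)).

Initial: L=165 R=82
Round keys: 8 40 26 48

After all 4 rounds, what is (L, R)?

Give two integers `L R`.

Answer: 187 146

Derivation:
Round 1 (k=8): L=82 R=50
Round 2 (k=40): L=50 R=133
Round 3 (k=26): L=133 R=187
Round 4 (k=48): L=187 R=146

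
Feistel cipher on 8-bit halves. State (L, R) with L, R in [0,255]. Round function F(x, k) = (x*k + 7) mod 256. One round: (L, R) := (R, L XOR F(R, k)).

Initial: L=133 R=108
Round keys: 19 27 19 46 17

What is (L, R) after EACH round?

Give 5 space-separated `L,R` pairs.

Answer: 108,142 142,109 109,144 144,138 138,161

Derivation:
Round 1 (k=19): L=108 R=142
Round 2 (k=27): L=142 R=109
Round 3 (k=19): L=109 R=144
Round 4 (k=46): L=144 R=138
Round 5 (k=17): L=138 R=161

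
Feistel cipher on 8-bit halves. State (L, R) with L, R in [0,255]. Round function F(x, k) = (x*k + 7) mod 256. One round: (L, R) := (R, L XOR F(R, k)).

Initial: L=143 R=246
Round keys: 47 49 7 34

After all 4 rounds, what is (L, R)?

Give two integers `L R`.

Answer: 178 56

Derivation:
Round 1 (k=47): L=246 R=190
Round 2 (k=49): L=190 R=147
Round 3 (k=7): L=147 R=178
Round 4 (k=34): L=178 R=56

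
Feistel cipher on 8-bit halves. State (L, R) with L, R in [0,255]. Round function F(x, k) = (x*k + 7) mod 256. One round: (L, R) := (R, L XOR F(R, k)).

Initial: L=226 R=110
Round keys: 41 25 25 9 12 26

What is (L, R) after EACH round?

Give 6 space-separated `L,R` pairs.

Answer: 110,71 71,152 152,152 152,199 199,195 195,18

Derivation:
Round 1 (k=41): L=110 R=71
Round 2 (k=25): L=71 R=152
Round 3 (k=25): L=152 R=152
Round 4 (k=9): L=152 R=199
Round 5 (k=12): L=199 R=195
Round 6 (k=26): L=195 R=18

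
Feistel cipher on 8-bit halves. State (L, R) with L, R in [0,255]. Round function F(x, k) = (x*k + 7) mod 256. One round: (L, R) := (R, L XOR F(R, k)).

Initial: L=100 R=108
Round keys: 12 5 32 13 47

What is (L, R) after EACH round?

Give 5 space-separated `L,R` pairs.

Answer: 108,115 115,42 42,52 52,129 129,130

Derivation:
Round 1 (k=12): L=108 R=115
Round 2 (k=5): L=115 R=42
Round 3 (k=32): L=42 R=52
Round 4 (k=13): L=52 R=129
Round 5 (k=47): L=129 R=130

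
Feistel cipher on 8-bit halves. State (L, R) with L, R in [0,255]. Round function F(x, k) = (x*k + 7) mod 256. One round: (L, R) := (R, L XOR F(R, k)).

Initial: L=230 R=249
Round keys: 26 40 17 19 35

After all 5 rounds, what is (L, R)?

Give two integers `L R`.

Answer: 115 186

Derivation:
Round 1 (k=26): L=249 R=183
Round 2 (k=40): L=183 R=102
Round 3 (k=17): L=102 R=122
Round 4 (k=19): L=122 R=115
Round 5 (k=35): L=115 R=186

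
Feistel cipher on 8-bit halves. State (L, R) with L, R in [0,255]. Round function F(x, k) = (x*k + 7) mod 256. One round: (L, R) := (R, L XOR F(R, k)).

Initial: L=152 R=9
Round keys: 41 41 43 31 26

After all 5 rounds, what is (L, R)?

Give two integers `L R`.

Round 1 (k=41): L=9 R=224
Round 2 (k=41): L=224 R=238
Round 3 (k=43): L=238 R=225
Round 4 (k=31): L=225 R=168
Round 5 (k=26): L=168 R=246

Answer: 168 246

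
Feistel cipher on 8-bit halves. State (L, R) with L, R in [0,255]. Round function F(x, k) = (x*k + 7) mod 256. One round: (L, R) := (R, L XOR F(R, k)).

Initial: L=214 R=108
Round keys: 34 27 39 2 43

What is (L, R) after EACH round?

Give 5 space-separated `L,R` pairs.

Round 1 (k=34): L=108 R=137
Round 2 (k=27): L=137 R=22
Round 3 (k=39): L=22 R=232
Round 4 (k=2): L=232 R=193
Round 5 (k=43): L=193 R=154

Answer: 108,137 137,22 22,232 232,193 193,154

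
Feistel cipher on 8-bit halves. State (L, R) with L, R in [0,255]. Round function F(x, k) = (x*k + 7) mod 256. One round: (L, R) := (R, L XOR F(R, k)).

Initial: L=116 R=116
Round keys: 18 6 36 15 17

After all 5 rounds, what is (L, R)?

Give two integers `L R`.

Round 1 (k=18): L=116 R=91
Round 2 (k=6): L=91 R=93
Round 3 (k=36): L=93 R=64
Round 4 (k=15): L=64 R=154
Round 5 (k=17): L=154 R=1

Answer: 154 1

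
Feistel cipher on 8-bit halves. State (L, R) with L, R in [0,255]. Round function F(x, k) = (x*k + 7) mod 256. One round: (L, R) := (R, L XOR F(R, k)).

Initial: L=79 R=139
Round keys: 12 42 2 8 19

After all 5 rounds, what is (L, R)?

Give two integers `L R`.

Answer: 251 35

Derivation:
Round 1 (k=12): L=139 R=196
Round 2 (k=42): L=196 R=164
Round 3 (k=2): L=164 R=139
Round 4 (k=8): L=139 R=251
Round 5 (k=19): L=251 R=35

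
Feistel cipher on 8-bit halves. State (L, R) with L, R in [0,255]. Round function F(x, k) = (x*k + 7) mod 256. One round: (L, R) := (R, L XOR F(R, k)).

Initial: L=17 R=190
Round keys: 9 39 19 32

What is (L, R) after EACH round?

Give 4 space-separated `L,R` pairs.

Answer: 190,164 164,189 189,170 170,250

Derivation:
Round 1 (k=9): L=190 R=164
Round 2 (k=39): L=164 R=189
Round 3 (k=19): L=189 R=170
Round 4 (k=32): L=170 R=250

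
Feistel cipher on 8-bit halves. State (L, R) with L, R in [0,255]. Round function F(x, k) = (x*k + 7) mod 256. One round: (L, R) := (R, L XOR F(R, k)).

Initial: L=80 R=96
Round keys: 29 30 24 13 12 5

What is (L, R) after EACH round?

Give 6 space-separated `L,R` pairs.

Round 1 (k=29): L=96 R=183
Round 2 (k=30): L=183 R=25
Round 3 (k=24): L=25 R=232
Round 4 (k=13): L=232 R=214
Round 5 (k=12): L=214 R=231
Round 6 (k=5): L=231 R=92

Answer: 96,183 183,25 25,232 232,214 214,231 231,92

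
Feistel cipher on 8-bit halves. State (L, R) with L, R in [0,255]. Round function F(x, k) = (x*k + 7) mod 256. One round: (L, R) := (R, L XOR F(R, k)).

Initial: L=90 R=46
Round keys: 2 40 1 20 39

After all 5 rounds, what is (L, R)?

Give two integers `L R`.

Round 1 (k=2): L=46 R=57
Round 2 (k=40): L=57 R=193
Round 3 (k=1): L=193 R=241
Round 4 (k=20): L=241 R=26
Round 5 (k=39): L=26 R=12

Answer: 26 12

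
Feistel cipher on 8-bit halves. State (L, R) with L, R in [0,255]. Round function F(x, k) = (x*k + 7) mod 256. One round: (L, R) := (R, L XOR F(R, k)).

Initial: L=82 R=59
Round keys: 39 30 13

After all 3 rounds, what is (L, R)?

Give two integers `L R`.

Round 1 (k=39): L=59 R=86
Round 2 (k=30): L=86 R=32
Round 3 (k=13): L=32 R=241

Answer: 32 241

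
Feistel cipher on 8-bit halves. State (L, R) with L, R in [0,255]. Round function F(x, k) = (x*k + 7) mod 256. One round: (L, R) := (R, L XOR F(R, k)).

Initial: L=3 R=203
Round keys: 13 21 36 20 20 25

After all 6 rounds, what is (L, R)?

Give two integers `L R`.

Answer: 209 196

Derivation:
Round 1 (k=13): L=203 R=85
Round 2 (k=21): L=85 R=203
Round 3 (k=36): L=203 R=198
Round 4 (k=20): L=198 R=180
Round 5 (k=20): L=180 R=209
Round 6 (k=25): L=209 R=196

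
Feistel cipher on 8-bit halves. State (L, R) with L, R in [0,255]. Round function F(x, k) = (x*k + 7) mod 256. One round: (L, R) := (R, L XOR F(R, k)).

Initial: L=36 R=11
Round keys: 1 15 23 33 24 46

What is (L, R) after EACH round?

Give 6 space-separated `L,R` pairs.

Answer: 11,54 54,58 58,11 11,72 72,204 204,231

Derivation:
Round 1 (k=1): L=11 R=54
Round 2 (k=15): L=54 R=58
Round 3 (k=23): L=58 R=11
Round 4 (k=33): L=11 R=72
Round 5 (k=24): L=72 R=204
Round 6 (k=46): L=204 R=231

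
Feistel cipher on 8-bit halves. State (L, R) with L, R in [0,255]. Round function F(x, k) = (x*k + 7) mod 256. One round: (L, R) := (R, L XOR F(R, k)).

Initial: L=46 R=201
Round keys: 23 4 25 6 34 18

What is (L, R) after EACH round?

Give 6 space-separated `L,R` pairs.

Round 1 (k=23): L=201 R=56
Round 2 (k=4): L=56 R=46
Round 3 (k=25): L=46 R=189
Round 4 (k=6): L=189 R=91
Round 5 (k=34): L=91 R=160
Round 6 (k=18): L=160 R=28

Answer: 201,56 56,46 46,189 189,91 91,160 160,28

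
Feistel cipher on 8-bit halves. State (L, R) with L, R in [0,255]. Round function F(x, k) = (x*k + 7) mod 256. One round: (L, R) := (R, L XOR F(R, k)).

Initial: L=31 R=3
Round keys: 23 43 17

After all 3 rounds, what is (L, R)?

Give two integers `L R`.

Round 1 (k=23): L=3 R=83
Round 2 (k=43): L=83 R=251
Round 3 (k=17): L=251 R=225

Answer: 251 225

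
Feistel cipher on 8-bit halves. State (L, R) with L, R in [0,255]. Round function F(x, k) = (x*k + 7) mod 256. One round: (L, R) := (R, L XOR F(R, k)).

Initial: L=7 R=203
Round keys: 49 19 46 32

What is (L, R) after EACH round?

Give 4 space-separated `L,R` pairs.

Round 1 (k=49): L=203 R=229
Round 2 (k=19): L=229 R=205
Round 3 (k=46): L=205 R=56
Round 4 (k=32): L=56 R=202

Answer: 203,229 229,205 205,56 56,202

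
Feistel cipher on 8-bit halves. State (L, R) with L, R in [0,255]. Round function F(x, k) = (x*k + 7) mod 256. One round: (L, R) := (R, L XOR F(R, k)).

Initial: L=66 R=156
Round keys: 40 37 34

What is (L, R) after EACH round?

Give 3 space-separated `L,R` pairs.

Answer: 156,37 37,252 252,90

Derivation:
Round 1 (k=40): L=156 R=37
Round 2 (k=37): L=37 R=252
Round 3 (k=34): L=252 R=90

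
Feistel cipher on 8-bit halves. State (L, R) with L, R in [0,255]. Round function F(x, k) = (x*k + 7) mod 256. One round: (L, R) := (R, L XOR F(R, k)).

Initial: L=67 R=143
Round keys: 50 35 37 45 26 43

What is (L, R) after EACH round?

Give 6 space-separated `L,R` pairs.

Answer: 143,182 182,102 102,115 115,88 88,132 132,107

Derivation:
Round 1 (k=50): L=143 R=182
Round 2 (k=35): L=182 R=102
Round 3 (k=37): L=102 R=115
Round 4 (k=45): L=115 R=88
Round 5 (k=26): L=88 R=132
Round 6 (k=43): L=132 R=107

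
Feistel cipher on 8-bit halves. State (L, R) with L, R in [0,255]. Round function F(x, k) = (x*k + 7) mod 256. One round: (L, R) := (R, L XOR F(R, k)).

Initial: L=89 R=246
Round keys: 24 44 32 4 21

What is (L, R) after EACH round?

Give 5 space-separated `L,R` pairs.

Answer: 246,78 78,153 153,105 105,50 50,72

Derivation:
Round 1 (k=24): L=246 R=78
Round 2 (k=44): L=78 R=153
Round 3 (k=32): L=153 R=105
Round 4 (k=4): L=105 R=50
Round 5 (k=21): L=50 R=72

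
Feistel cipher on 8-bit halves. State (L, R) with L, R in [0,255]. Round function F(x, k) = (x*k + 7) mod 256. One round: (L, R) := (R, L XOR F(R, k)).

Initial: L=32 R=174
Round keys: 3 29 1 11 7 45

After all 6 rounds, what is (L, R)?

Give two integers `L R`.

Round 1 (k=3): L=174 R=49
Round 2 (k=29): L=49 R=58
Round 3 (k=1): L=58 R=112
Round 4 (k=11): L=112 R=237
Round 5 (k=7): L=237 R=242
Round 6 (k=45): L=242 R=124

Answer: 242 124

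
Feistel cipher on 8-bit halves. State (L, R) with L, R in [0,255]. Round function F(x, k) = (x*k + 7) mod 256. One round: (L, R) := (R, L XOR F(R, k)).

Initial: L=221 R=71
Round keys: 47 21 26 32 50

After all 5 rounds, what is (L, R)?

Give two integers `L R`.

Answer: 152 87

Derivation:
Round 1 (k=47): L=71 R=205
Round 2 (k=21): L=205 R=159
Round 3 (k=26): L=159 R=224
Round 4 (k=32): L=224 R=152
Round 5 (k=50): L=152 R=87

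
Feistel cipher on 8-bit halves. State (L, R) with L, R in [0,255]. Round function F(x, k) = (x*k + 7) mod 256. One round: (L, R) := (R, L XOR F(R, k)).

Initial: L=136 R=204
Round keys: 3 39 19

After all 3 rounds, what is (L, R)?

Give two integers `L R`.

Round 1 (k=3): L=204 R=227
Round 2 (k=39): L=227 R=80
Round 3 (k=19): L=80 R=20

Answer: 80 20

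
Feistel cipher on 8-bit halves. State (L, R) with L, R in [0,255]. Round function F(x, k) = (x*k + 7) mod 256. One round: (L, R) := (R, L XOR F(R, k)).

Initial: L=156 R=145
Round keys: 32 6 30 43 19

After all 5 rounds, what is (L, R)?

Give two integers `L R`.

Round 1 (k=32): L=145 R=187
Round 2 (k=6): L=187 R=248
Round 3 (k=30): L=248 R=172
Round 4 (k=43): L=172 R=19
Round 5 (k=19): L=19 R=220

Answer: 19 220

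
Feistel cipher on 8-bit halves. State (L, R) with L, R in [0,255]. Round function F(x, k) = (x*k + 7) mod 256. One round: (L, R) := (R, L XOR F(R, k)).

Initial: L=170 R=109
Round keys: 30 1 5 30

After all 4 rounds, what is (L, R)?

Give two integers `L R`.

Answer: 113 70

Derivation:
Round 1 (k=30): L=109 R=103
Round 2 (k=1): L=103 R=3
Round 3 (k=5): L=3 R=113
Round 4 (k=30): L=113 R=70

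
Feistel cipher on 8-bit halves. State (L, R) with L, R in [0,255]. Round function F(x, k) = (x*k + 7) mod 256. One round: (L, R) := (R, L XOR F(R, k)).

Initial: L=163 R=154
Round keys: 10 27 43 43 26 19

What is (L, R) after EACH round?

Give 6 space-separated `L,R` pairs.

Round 1 (k=10): L=154 R=168
Round 2 (k=27): L=168 R=37
Round 3 (k=43): L=37 R=150
Round 4 (k=43): L=150 R=28
Round 5 (k=26): L=28 R=73
Round 6 (k=19): L=73 R=110

Answer: 154,168 168,37 37,150 150,28 28,73 73,110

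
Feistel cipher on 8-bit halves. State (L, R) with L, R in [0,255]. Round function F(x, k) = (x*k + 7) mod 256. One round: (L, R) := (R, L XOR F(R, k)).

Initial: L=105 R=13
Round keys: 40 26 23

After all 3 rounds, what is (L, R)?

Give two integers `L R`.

Answer: 110 143

Derivation:
Round 1 (k=40): L=13 R=102
Round 2 (k=26): L=102 R=110
Round 3 (k=23): L=110 R=143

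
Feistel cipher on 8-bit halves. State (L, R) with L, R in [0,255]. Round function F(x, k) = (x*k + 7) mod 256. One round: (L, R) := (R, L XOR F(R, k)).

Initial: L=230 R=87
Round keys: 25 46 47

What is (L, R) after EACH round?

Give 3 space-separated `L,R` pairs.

Round 1 (k=25): L=87 R=96
Round 2 (k=46): L=96 R=16
Round 3 (k=47): L=16 R=151

Answer: 87,96 96,16 16,151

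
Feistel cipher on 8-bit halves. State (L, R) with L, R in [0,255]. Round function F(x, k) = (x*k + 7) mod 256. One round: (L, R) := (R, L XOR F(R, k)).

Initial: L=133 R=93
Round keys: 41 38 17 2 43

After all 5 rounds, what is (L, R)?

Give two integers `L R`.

Answer: 163 198

Derivation:
Round 1 (k=41): L=93 R=105
Round 2 (k=38): L=105 R=192
Round 3 (k=17): L=192 R=174
Round 4 (k=2): L=174 R=163
Round 5 (k=43): L=163 R=198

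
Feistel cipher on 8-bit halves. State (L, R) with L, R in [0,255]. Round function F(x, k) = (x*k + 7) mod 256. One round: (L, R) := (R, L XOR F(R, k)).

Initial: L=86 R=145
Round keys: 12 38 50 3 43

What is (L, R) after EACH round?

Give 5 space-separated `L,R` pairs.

Round 1 (k=12): L=145 R=133
Round 2 (k=38): L=133 R=84
Round 3 (k=50): L=84 R=234
Round 4 (k=3): L=234 R=145
Round 5 (k=43): L=145 R=136

Answer: 145,133 133,84 84,234 234,145 145,136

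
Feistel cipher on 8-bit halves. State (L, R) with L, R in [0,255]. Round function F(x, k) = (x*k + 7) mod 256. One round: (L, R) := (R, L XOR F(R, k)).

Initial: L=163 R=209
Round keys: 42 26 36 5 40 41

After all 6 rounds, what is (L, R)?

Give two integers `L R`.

Round 1 (k=42): L=209 R=242
Round 2 (k=26): L=242 R=74
Round 3 (k=36): L=74 R=157
Round 4 (k=5): L=157 R=82
Round 5 (k=40): L=82 R=74
Round 6 (k=41): L=74 R=179

Answer: 74 179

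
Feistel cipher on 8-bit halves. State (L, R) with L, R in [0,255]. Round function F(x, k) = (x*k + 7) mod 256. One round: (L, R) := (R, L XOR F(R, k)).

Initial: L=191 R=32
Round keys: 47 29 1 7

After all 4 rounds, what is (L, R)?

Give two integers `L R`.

Round 1 (k=47): L=32 R=88
Round 2 (k=29): L=88 R=223
Round 3 (k=1): L=223 R=190
Round 4 (k=7): L=190 R=230

Answer: 190 230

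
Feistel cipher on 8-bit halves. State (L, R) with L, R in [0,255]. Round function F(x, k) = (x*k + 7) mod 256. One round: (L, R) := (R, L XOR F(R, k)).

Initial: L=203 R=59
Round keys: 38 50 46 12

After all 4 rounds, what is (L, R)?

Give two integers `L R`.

Answer: 101 147

Derivation:
Round 1 (k=38): L=59 R=2
Round 2 (k=50): L=2 R=80
Round 3 (k=46): L=80 R=101
Round 4 (k=12): L=101 R=147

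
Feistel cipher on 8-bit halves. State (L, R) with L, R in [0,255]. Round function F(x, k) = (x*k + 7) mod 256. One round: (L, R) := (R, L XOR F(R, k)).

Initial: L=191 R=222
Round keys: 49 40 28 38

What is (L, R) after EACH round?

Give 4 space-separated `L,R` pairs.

Round 1 (k=49): L=222 R=58
Round 2 (k=40): L=58 R=201
Round 3 (k=28): L=201 R=57
Round 4 (k=38): L=57 R=180

Answer: 222,58 58,201 201,57 57,180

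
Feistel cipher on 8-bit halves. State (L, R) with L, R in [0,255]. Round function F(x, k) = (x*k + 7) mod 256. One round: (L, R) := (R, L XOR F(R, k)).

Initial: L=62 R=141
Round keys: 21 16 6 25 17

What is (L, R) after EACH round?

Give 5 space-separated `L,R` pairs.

Round 1 (k=21): L=141 R=166
Round 2 (k=16): L=166 R=234
Round 3 (k=6): L=234 R=37
Round 4 (k=25): L=37 R=78
Round 5 (k=17): L=78 R=16

Answer: 141,166 166,234 234,37 37,78 78,16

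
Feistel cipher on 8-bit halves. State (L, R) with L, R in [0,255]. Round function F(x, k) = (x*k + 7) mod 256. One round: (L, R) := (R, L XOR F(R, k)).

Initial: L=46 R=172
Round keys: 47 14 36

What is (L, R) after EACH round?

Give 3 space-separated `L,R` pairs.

Answer: 172,181 181,65 65,158

Derivation:
Round 1 (k=47): L=172 R=181
Round 2 (k=14): L=181 R=65
Round 3 (k=36): L=65 R=158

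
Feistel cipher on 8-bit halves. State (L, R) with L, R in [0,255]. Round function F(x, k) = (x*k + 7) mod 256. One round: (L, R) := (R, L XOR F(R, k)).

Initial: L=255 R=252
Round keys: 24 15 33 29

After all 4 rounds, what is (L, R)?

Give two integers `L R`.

Round 1 (k=24): L=252 R=88
Round 2 (k=15): L=88 R=211
Round 3 (k=33): L=211 R=98
Round 4 (k=29): L=98 R=242

Answer: 98 242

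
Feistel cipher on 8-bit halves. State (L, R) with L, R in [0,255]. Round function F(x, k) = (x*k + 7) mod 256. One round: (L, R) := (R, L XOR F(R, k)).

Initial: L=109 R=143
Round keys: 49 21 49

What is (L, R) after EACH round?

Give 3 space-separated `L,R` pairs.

Round 1 (k=49): L=143 R=11
Round 2 (k=21): L=11 R=97
Round 3 (k=49): L=97 R=147

Answer: 143,11 11,97 97,147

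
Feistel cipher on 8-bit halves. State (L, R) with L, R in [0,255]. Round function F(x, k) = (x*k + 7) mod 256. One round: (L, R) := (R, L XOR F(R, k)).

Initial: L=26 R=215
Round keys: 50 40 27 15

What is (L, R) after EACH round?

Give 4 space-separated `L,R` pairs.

Answer: 215,31 31,8 8,192 192,79

Derivation:
Round 1 (k=50): L=215 R=31
Round 2 (k=40): L=31 R=8
Round 3 (k=27): L=8 R=192
Round 4 (k=15): L=192 R=79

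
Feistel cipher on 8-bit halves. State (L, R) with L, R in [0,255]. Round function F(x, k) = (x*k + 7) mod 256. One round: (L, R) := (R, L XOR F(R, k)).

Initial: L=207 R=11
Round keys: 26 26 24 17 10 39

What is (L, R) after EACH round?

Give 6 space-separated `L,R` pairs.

Round 1 (k=26): L=11 R=234
Round 2 (k=26): L=234 R=192
Round 3 (k=24): L=192 R=237
Round 4 (k=17): L=237 R=4
Round 5 (k=10): L=4 R=194
Round 6 (k=39): L=194 R=145

Answer: 11,234 234,192 192,237 237,4 4,194 194,145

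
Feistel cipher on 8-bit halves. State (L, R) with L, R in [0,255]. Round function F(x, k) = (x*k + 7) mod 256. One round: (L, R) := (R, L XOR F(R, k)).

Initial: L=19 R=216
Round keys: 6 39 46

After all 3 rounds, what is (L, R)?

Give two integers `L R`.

Round 1 (k=6): L=216 R=4
Round 2 (k=39): L=4 R=123
Round 3 (k=46): L=123 R=37

Answer: 123 37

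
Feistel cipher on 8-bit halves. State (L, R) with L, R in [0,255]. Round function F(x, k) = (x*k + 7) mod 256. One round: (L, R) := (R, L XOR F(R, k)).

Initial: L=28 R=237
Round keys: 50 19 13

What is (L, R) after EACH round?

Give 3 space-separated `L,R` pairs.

Round 1 (k=50): L=237 R=77
Round 2 (k=19): L=77 R=83
Round 3 (k=13): L=83 R=115

Answer: 237,77 77,83 83,115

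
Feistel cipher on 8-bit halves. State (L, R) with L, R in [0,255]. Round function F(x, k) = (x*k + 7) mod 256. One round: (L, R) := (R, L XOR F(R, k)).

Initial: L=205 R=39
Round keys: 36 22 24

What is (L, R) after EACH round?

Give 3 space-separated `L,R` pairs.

Round 1 (k=36): L=39 R=78
Round 2 (k=22): L=78 R=156
Round 3 (k=24): L=156 R=233

Answer: 39,78 78,156 156,233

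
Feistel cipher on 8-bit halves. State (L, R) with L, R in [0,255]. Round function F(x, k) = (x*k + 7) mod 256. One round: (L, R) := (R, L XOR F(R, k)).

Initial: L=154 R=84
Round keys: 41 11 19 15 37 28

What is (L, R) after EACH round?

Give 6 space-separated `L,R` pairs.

Answer: 84,225 225,230 230,248 248,105 105,204 204,62

Derivation:
Round 1 (k=41): L=84 R=225
Round 2 (k=11): L=225 R=230
Round 3 (k=19): L=230 R=248
Round 4 (k=15): L=248 R=105
Round 5 (k=37): L=105 R=204
Round 6 (k=28): L=204 R=62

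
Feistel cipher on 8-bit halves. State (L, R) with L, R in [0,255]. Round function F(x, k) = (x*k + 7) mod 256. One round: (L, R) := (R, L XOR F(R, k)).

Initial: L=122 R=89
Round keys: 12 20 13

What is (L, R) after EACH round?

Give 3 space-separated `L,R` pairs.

Answer: 89,73 73,226 226,200

Derivation:
Round 1 (k=12): L=89 R=73
Round 2 (k=20): L=73 R=226
Round 3 (k=13): L=226 R=200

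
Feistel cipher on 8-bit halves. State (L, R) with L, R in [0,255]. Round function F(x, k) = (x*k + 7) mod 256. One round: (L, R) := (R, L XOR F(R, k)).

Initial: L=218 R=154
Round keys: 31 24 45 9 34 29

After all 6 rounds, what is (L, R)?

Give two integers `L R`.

Round 1 (k=31): L=154 R=119
Round 2 (k=24): L=119 R=181
Round 3 (k=45): L=181 R=175
Round 4 (k=9): L=175 R=155
Round 5 (k=34): L=155 R=50
Round 6 (k=29): L=50 R=42

Answer: 50 42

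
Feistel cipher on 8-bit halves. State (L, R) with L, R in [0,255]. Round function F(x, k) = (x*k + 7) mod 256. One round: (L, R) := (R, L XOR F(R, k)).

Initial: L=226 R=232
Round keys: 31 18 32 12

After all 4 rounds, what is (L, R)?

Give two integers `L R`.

Round 1 (k=31): L=232 R=253
Round 2 (k=18): L=253 R=57
Round 3 (k=32): L=57 R=218
Round 4 (k=12): L=218 R=6

Answer: 218 6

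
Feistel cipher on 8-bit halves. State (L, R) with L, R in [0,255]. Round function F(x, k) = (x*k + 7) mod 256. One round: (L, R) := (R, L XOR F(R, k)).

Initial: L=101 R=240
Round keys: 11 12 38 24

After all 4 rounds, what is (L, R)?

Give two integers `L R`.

Answer: 51 96

Derivation:
Round 1 (k=11): L=240 R=50
Round 2 (k=12): L=50 R=175
Round 3 (k=38): L=175 R=51
Round 4 (k=24): L=51 R=96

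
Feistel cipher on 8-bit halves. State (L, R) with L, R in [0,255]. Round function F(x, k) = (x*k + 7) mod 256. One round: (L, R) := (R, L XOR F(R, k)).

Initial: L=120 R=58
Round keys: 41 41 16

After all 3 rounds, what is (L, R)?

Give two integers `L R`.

Round 1 (k=41): L=58 R=41
Round 2 (k=41): L=41 R=162
Round 3 (k=16): L=162 R=14

Answer: 162 14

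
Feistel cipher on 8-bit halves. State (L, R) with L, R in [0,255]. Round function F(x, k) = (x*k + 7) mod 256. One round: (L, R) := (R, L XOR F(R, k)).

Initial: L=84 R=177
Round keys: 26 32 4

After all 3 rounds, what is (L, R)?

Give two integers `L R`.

Round 1 (k=26): L=177 R=85
Round 2 (k=32): L=85 R=22
Round 3 (k=4): L=22 R=10

Answer: 22 10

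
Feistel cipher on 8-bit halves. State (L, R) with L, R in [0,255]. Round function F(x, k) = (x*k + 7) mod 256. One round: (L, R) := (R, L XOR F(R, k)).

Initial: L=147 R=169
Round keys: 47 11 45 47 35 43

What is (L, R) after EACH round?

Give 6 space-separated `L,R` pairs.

Round 1 (k=47): L=169 R=157
Round 2 (k=11): L=157 R=111
Round 3 (k=45): L=111 R=23
Round 4 (k=47): L=23 R=47
Round 5 (k=35): L=47 R=99
Round 6 (k=43): L=99 R=135

Answer: 169,157 157,111 111,23 23,47 47,99 99,135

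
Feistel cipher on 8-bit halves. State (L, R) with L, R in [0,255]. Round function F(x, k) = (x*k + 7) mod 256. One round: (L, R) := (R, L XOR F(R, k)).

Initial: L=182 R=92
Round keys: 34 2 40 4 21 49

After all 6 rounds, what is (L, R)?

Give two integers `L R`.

Answer: 47 92

Derivation:
Round 1 (k=34): L=92 R=137
Round 2 (k=2): L=137 R=69
Round 3 (k=40): L=69 R=70
Round 4 (k=4): L=70 R=90
Round 5 (k=21): L=90 R=47
Round 6 (k=49): L=47 R=92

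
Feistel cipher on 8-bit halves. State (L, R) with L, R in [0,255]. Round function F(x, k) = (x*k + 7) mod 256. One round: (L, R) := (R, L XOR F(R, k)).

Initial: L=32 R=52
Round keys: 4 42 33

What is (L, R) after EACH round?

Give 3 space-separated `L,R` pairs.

Round 1 (k=4): L=52 R=247
Round 2 (k=42): L=247 R=185
Round 3 (k=33): L=185 R=23

Answer: 52,247 247,185 185,23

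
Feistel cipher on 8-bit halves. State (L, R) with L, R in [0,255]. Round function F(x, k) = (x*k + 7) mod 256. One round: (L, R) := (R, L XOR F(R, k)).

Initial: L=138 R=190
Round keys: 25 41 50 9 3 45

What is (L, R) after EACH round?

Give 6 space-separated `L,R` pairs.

Round 1 (k=25): L=190 R=31
Round 2 (k=41): L=31 R=64
Round 3 (k=50): L=64 R=152
Round 4 (k=9): L=152 R=31
Round 5 (k=3): L=31 R=252
Round 6 (k=45): L=252 R=76

Answer: 190,31 31,64 64,152 152,31 31,252 252,76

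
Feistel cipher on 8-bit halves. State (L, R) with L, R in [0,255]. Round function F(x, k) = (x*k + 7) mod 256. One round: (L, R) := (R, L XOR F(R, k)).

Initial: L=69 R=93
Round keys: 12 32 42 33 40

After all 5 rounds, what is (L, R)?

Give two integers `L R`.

Answer: 142 90

Derivation:
Round 1 (k=12): L=93 R=38
Round 2 (k=32): L=38 R=154
Round 3 (k=42): L=154 R=109
Round 4 (k=33): L=109 R=142
Round 5 (k=40): L=142 R=90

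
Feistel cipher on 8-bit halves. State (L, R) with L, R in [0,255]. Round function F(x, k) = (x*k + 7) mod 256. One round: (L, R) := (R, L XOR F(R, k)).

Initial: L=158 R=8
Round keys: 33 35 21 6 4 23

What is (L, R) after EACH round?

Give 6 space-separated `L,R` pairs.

Answer: 8,145 145,210 210,208 208,53 53,11 11,49

Derivation:
Round 1 (k=33): L=8 R=145
Round 2 (k=35): L=145 R=210
Round 3 (k=21): L=210 R=208
Round 4 (k=6): L=208 R=53
Round 5 (k=4): L=53 R=11
Round 6 (k=23): L=11 R=49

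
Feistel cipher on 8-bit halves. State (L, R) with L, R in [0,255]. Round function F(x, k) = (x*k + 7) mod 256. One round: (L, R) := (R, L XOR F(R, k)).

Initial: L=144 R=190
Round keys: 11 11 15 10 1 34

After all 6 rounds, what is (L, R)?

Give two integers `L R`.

Answer: 20 104

Derivation:
Round 1 (k=11): L=190 R=161
Round 2 (k=11): L=161 R=76
Round 3 (k=15): L=76 R=218
Round 4 (k=10): L=218 R=199
Round 5 (k=1): L=199 R=20
Round 6 (k=34): L=20 R=104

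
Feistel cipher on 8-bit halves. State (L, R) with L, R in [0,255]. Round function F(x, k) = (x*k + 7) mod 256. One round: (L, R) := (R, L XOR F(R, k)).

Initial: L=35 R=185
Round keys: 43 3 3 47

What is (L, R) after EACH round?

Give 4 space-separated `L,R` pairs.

Answer: 185,57 57,11 11,17 17,45

Derivation:
Round 1 (k=43): L=185 R=57
Round 2 (k=3): L=57 R=11
Round 3 (k=3): L=11 R=17
Round 4 (k=47): L=17 R=45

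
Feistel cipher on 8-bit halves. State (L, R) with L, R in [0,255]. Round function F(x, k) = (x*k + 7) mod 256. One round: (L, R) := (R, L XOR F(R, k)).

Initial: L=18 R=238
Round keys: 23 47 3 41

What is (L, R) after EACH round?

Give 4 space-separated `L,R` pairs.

Round 1 (k=23): L=238 R=123
Round 2 (k=47): L=123 R=114
Round 3 (k=3): L=114 R=38
Round 4 (k=41): L=38 R=111

Answer: 238,123 123,114 114,38 38,111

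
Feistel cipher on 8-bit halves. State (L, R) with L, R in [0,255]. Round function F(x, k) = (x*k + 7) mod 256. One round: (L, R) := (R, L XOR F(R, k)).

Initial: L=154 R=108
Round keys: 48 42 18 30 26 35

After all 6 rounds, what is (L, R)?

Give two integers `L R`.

Round 1 (k=48): L=108 R=221
Round 2 (k=42): L=221 R=37
Round 3 (k=18): L=37 R=124
Round 4 (k=30): L=124 R=170
Round 5 (k=26): L=170 R=55
Round 6 (k=35): L=55 R=38

Answer: 55 38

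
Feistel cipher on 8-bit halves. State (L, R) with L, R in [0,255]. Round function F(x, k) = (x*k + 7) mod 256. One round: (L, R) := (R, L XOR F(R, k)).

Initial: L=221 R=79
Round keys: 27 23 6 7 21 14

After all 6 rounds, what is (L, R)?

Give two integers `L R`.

Round 1 (k=27): L=79 R=129
Round 2 (k=23): L=129 R=209
Round 3 (k=6): L=209 R=108
Round 4 (k=7): L=108 R=42
Round 5 (k=21): L=42 R=21
Round 6 (k=14): L=21 R=7

Answer: 21 7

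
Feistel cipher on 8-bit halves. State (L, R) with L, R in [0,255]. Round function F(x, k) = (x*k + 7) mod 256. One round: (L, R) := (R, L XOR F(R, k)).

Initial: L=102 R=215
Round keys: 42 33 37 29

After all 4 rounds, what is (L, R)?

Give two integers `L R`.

Round 1 (k=42): L=215 R=43
Round 2 (k=33): L=43 R=69
Round 3 (k=37): L=69 R=43
Round 4 (k=29): L=43 R=163

Answer: 43 163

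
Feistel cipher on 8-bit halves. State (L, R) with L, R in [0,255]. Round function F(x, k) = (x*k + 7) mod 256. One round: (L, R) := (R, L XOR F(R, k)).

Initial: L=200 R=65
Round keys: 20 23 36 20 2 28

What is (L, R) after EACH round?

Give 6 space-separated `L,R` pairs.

Round 1 (k=20): L=65 R=211
Round 2 (k=23): L=211 R=189
Round 3 (k=36): L=189 R=72
Round 4 (k=20): L=72 R=26
Round 5 (k=2): L=26 R=115
Round 6 (k=28): L=115 R=129

Answer: 65,211 211,189 189,72 72,26 26,115 115,129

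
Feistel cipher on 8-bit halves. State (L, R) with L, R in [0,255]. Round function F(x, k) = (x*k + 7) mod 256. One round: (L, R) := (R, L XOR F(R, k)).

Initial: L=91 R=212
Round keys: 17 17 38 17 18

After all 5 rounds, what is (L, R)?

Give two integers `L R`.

Round 1 (k=17): L=212 R=64
Round 2 (k=17): L=64 R=147
Round 3 (k=38): L=147 R=153
Round 4 (k=17): L=153 R=163
Round 5 (k=18): L=163 R=228

Answer: 163 228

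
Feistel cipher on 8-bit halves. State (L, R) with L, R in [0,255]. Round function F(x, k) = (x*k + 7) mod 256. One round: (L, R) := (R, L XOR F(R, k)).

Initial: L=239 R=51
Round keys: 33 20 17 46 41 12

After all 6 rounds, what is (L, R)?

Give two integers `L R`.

Round 1 (k=33): L=51 R=117
Round 2 (k=20): L=117 R=24
Round 3 (k=17): L=24 R=234
Round 4 (k=46): L=234 R=11
Round 5 (k=41): L=11 R=32
Round 6 (k=12): L=32 R=140

Answer: 32 140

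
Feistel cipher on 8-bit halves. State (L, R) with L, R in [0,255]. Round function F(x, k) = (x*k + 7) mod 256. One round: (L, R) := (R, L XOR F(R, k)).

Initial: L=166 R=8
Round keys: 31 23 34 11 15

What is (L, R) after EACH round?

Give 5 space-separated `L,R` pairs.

Answer: 8,89 89,14 14,186 186,11 11,22

Derivation:
Round 1 (k=31): L=8 R=89
Round 2 (k=23): L=89 R=14
Round 3 (k=34): L=14 R=186
Round 4 (k=11): L=186 R=11
Round 5 (k=15): L=11 R=22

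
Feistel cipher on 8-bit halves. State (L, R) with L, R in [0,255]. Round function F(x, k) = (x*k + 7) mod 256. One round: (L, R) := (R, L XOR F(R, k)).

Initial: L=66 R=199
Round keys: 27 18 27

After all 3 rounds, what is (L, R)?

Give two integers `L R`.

Round 1 (k=27): L=199 R=70
Round 2 (k=18): L=70 R=52
Round 3 (k=27): L=52 R=197

Answer: 52 197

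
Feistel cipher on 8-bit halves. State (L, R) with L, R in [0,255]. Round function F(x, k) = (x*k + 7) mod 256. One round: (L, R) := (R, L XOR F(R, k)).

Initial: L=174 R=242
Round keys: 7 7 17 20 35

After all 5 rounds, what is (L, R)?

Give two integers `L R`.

Answer: 217 180

Derivation:
Round 1 (k=7): L=242 R=11
Round 2 (k=7): L=11 R=166
Round 3 (k=17): L=166 R=6
Round 4 (k=20): L=6 R=217
Round 5 (k=35): L=217 R=180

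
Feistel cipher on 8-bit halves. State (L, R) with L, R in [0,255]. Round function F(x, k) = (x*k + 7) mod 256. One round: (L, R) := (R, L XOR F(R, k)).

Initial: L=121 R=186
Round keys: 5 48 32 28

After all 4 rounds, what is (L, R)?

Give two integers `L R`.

Round 1 (k=5): L=186 R=208
Round 2 (k=48): L=208 R=189
Round 3 (k=32): L=189 R=119
Round 4 (k=28): L=119 R=182

Answer: 119 182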